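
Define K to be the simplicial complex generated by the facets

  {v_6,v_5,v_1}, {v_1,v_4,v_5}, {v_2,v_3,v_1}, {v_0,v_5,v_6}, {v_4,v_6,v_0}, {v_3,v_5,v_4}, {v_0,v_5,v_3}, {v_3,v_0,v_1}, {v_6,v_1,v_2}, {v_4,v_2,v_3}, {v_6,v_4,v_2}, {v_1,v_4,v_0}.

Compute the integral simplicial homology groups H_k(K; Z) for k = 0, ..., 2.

Order the vertices as v_0 < v_1 < v_2 < v_3 < v_4 < v_5 < v_6. Listing each simplex with vertices in this order, K has dimension 2 with simplices:

  0-simplices (7): [v_0], [v_1], [v_2], [v_3], [v_4], [v_5], [v_6]
  1-simplices (18): (18 of them)
  2-simplices (12): (12 of them)

Hence C_0 ≅ Z^7, C_1 ≅ Z^18, C_2 ≅ Z^12.

The boundary map ∂_1: C_1 → C_0 is given by ∂[p,q] = [q] − [p]. For instance
  ∂[v_0,v_5] = [v_5] − [v_0].
As a 7×18 matrix over Z this has rank 6, with invariant factors (1,1,1,1,1,1).

The boundary map ∂_2: C_2 → C_1 sends each 2-simplex [p,q,r] to [q,r] − [p,r] + [p,q]. For instance
  ∂[v_1,v_2,v_6] = [v_2,v_6] − [v_1,v_6] + [v_1,v_2],
  ∂[v_0,v_4,v_6] = [v_4,v_6] − [v_0,v_6] + [v_0,v_4].
The resulting 18×12 matrix has rank 12, and its Smith normal form has invariant factors (1,1,1,1,1,1,1,1,1,1,1,2).

Reading off H_k = ker ∂_k / im ∂_{k+1}:

  H_0: rank C_0 − rank ∂_1 = 7 − 6 = 1, and the invariant factors of ∂_1 are all 1, so H_0 = Z.
  H_1: rank ker ∂_1 − rank ∂_2 = (18 − 6) − 12 = 0, and ∂_2 has invariant factor 2 > 1, so H_1 = Z/2Z.
  H_2: rank ker ∂_2 − rank ∂_3 = (12 − 12) − 0 = 0, and there is no ∂_3, so H_2 = 0.

H_0 = Z,  H_1 = Z/2Z,  H_2 = 0.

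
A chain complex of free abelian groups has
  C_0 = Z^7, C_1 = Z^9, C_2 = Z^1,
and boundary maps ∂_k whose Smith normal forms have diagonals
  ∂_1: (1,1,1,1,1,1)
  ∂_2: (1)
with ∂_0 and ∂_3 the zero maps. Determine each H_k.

H_0: b_0 = 7 − 0 − 6 = 1; torsion from ∂_1 factors > 1: none. So H_0 ≅ Z.
H_1: b_1 = 9 − 6 − 1 = 2; torsion from ∂_2 factors > 1: none. So H_1 ≅ Z^2.
H_2: b_2 = 1 − 1 − 0 = 0; torsion from ∂_3 factors > 1: none. So H_2 ≅ 0.

H_0 ≅ Z,  H_1 ≅ Z^2,  H_2 = 0.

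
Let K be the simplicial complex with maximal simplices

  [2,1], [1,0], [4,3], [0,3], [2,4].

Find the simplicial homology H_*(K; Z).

H_0 = Z,  H_1 = Z.

K has 5 vertices, 5 edges.
rank ∂_0 = 0, rank ∂_1 = 4 ⇒ b_0 = 5 − 0 − 4 = 1; all invariant factors of ∂_1 are 1 so no torsion. So H_0 ≅ Z.
rank ∂_1 = 4, rank ∂_2 = 0 ⇒ b_1 = 5 − 4 − 0 = 1. So H_1 ≅ Z.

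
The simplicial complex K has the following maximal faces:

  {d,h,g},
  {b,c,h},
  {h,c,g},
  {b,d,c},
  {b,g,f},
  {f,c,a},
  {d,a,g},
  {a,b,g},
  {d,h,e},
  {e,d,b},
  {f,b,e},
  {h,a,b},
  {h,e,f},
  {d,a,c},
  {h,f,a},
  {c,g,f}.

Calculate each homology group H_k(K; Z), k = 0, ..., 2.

H_0 ≅ Z,  H_1 ≅ Z^2,  H_2 ≅ Z.

We work with the vertex ordering a < b < c < d < e < f < g < h. The simplices of K, each written with vertices in increasing order, are:

  0-simplices (8): a, b, c, d, e, f, g, h
  1-simplices (24): ab, ac, ad, af, ag, ah, bc, bd, be, bf, bg, bh, cd, cf, cg, ch, de, dg, dh, ef, eh, fg, fh, gh
  2-simplices (16): abg, abh, acd, acf, adg, afh, bcd, bch, bde, bef, bfg, cfg, cgh, deh, dgh, efh

so the chain groups are C_0 ≅ Z^8, C_1 ≅ Z^24, C_2 ≅ Z^16.

Boundary ∂_1: C_1 → C_0 sends each edge [p,q] (with p < q) to q − p. For instance
  ∂ch = h − c.
This gives a 8×24 integer matrix of rank 7; reducing to Smith normal form yields diagonal entries (1,1,1,1,1,1,1).

∂_2: C_2 → C_1 sends each 2-simplex [p,q,r] to [q,r] − [p,r] + [p,q]. For instance
  ∂bch = ch − bh + bc,
  ∂efh = fh − eh + ef.
The resulting 24×16 matrix has rank 15, and its Smith normal form has invariant factors (1,1,1,1,1,1,1,1,1,1,1,1,1,1,1).

From H_k ≅ ker(∂_k) / im(∂_{k+1}) we obtain:

  H_0: rank C_0 − rank ∂_1 = 8 − 7 = 1, and the invariant factors of ∂_1 are all 1, so H_0 = Z.
  H_1: rank ker ∂_1 − rank ∂_2 = (24 − 7) − 15 = 2, and the invariant factors of ∂_2 are all 1, so H_1 = Z^2.
  H_2: rank ker ∂_2 − rank ∂_3 = (16 − 15) − 0 = 1, and there is no ∂_3, so H_2 = Z.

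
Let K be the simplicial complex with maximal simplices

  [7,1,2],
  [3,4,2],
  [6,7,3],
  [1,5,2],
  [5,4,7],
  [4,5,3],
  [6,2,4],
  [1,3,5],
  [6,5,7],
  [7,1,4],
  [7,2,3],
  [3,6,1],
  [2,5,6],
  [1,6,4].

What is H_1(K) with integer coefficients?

H_1 ≅ Z^2.

Take the total order 1 < 2 < 3 < 4 < 5 < 6 < 7 on the vertex set. Then K (dimension 2) consists of the simplices:

  0-simplices (7): [1], [2], [3], [4], [5], [6], [7]
  1-simplices (21): [1,2], [1,3], [1,4], [1,5], [1,6], [1,7], [2,3], [2,4], [2,5], [2,6], [2,7], [3,4], [3,5], [3,6], [3,7], [4,5], [4,6], [4,7], [5,6], [5,7], [6,7]
  2-simplices (14): [1,2,5], [1,2,7], [1,3,5], [1,3,6], [1,4,6], [1,4,7], [2,3,4], [2,3,7], [2,4,6], [2,5,6], [3,4,5], [3,6,7], [4,5,7], [5,6,7]

giving chain groups C_0 ≅ Z^7, C_1 ≅ Z^21, C_2 ≅ Z^14.

The boundary map ∂_1: C_1 → C_0 maps an edge to its endpoints' difference, ∂[p,q] = q − p. For instance
  ∂[2,5] = [5] − [2].
As a 7×21 matrix over Z this has rank 6, with invariant factors (1,1,1,1,1,1).

The boundary map ∂_2: C_2 → C_1 maps a triangle to the signed sum of its edges. For instance
  ∂[3,4,5] = [4,5] − [3,5] + [3,4],
  ∂[1,3,6] = [3,6] − [1,6] + [1,3].
This gives a 21×14 integer matrix of rank 13; reducing to Smith normal form yields diagonal entries (1,1,1,1,1,1,1,1,1,1,1,1,1).

From H_k ≅ ker(∂_k) / im(∂_{k+1}) we obtain:

  H_1: rank ker ∂_1 − rank ∂_2 = (21 − 6) − 13 = 2, and the invariant factors of ∂_2 are all 1, so H_1 = Z^2.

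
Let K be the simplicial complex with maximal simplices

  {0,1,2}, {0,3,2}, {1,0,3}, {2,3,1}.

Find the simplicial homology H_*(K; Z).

We work with the vertex ordering 0 < 1 < 2 < 3. The simplices of K, each written with vertices in increasing order, are:

  0-simplices (4): [0], [1], [2], [3]
  1-simplices (6): [0,1], [0,2], [0,3], [1,2], [1,3], [2,3]
  2-simplices (4): [0,1,2], [0,1,3], [0,2,3], [1,2,3]

Hence C_0 ≅ Z^4, C_1 ≅ Z^6, C_2 ≅ Z^4.

Boundary ∂_1: C_1 → C_0 maps an edge to its endpoints' difference, ∂[p,q] = q − p.
The 4×6 boundary matrix has rank 3 and Smith normal form diag(1,1,1).

Boundary ∂_2: C_2 → C_1 maps a triangle to the signed sum of its edges. For instance
  ∂[0,2,3] = [2,3] − [0,3] + [0,2],
  ∂[1,2,3] = [2,3] − [1,3] + [1,2].
The 6×4 boundary matrix has rank 3 and Smith normal form diag(1,1,1).

Reading off H_k = ker ∂_k / im ∂_{k+1}:

  H_0: rank C_0 − rank ∂_1 = 4 − 3 = 1, and the invariant factors of ∂_1 are all 1, so H_0 = Z.
  H_1: rank ker ∂_1 − rank ∂_2 = (6 − 3) − 3 = 0, and the invariant factors of ∂_2 are all 1, so H_1 = 0.
  H_2: rank ker ∂_2 − rank ∂_3 = (4 − 3) − 0 = 1, and there is no ∂_3, so H_2 = Z.

H_0 ≅ Z,  H_1 = 0,  H_2 ≅ Z.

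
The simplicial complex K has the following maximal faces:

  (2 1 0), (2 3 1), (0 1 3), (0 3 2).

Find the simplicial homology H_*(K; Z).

We work with the vertex ordering 0 < 1 < 2 < 3. The simplices of K, each written with vertices in increasing order, are:

  0-simplices (4): [0], [1], [2], [3]
  1-simplices (6): [0,1], [0,2], [0,3], [1,2], [1,3], [2,3]
  2-simplices (4): [0,1,2], [0,1,3], [0,2,3], [1,2,3]

so the chain groups are C_0 ≅ Z^4, C_1 ≅ Z^6, C_2 ≅ Z^4.

Boundary ∂_1: C_1 → C_0 sends each edge [p,q] (with p < q) to q − p. For instance
  ∂[1,3] = [3] − [1].
The resulting 4×6 matrix has rank 3, and its Smith normal form has invariant factors (1,1,1).

The boundary map ∂_2: C_2 → C_1 maps a triangle to the signed sum of its edges. For instance
  ∂[0,2,3] = [2,3] − [0,3] + [0,2],
  ∂[0,1,2] = [1,2] − [0,2] + [0,1].
This gives a 6×4 integer matrix of rank 3; reducing to Smith normal form yields diagonal entries (1,1,1).

Now H_k = ker ∂_k / im ∂_{k+1}, so:

  H_0: rank C_0 − rank ∂_1 = 4 − 3 = 1, and the invariant factors of ∂_1 are all 1, so H_0 = Z.
  H_1: rank ker ∂_1 − rank ∂_2 = (6 − 3) − 3 = 0, and the invariant factors of ∂_2 are all 1, so H_1 = 0.
  H_2: rank ker ∂_2 − rank ∂_3 = (4 − 3) − 0 = 1, and there is no ∂_3, so H_2 = Z.

H_0 ≅ Z,  H_1 = 0,  H_2 ≅ Z.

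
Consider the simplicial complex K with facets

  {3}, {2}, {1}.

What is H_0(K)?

H_0 = Z^3.

Order the vertices as 1 < 2 < 3. Listing each simplex with vertices in this order, K has dimension 0 with simplices:

  0-simplices (3): [1], [2], [3]

Hence C_0 ≅ Z^3.

From H_k ≅ ker(∂_k) / im(∂_{k+1}) we obtain:

  H_0: rank C_0 − rank ∂_1 = 3 − 0 = 3, and there is no ∂_1, so H_0 ≅ Z^3.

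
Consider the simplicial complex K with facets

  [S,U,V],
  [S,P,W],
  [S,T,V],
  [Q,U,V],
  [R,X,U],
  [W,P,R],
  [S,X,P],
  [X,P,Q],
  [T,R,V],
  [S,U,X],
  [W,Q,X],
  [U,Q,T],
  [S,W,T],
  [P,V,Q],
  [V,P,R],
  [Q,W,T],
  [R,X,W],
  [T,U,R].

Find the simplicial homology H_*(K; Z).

H_0 ≅ Z,  H_1 ≅ Z × Z/2,  H_2 = 0.

Order the vertices as P < Q < R < S < T < U < V < W < X. Listing each simplex with vertices in this order, K has dimension 2 with simplices:

  0-simplices (9): P, Q, R, S, T, U, V, W, X
  1-simplices (27): PQ, PR, PS, PV, PW, PX, QT, QU, QV, QW, QX, RT, RU, RV, RW, RX, ST, SU, SV, SW, SX, TU, TV, TW, UV, UX, WX
  2-simplices (18): PQV, PQX, PRV, PRW, PSW, PSX, QTU, QTW, QUV, QWX, RTU, RTV, RUX, RWX, STV, STW, SUV, SUX

giving chain groups C_0 ≅ Z^9, C_1 ≅ Z^27, C_2 ≅ Z^18.

Boundary ∂_1: C_1 → C_0 sends each edge [p,q] (with p < q) to q − p. For instance
  ∂UX = X − U.
The resulting 9×27 matrix has rank 8, and its Smith normal form has invariant factors (1,1,1,1,1,1,1,1).

∂_2: C_2 → C_1 acts by ∂[p,q,r] = [q,r] − [p,r] + [p,q]. For instance
  ∂STW = TW − SW + ST,
  ∂PSX = SX − PX + PS.
This gives a 27×18 integer matrix of rank 18; reducing to Smith normal form yields diagonal entries (1,1,1,1,1,1,1,1,1,1,1,1,1,1,1,1,1,2).

Reading off H_k = ker ∂_k / im ∂_{k+1}:

  H_0: rank C_0 − rank ∂_1 = 9 − 8 = 1, and the invariant factors of ∂_1 are all 1, so H_0 ≅ Z.
  H_1: rank ker ∂_1 − rank ∂_2 = (27 − 8) − 18 = 1, and ∂_2 has invariant factor 2 > 1, so H_1 ≅ Z × Z/2.
  H_2: rank ker ∂_2 − rank ∂_3 = (18 − 18) − 0 = 0, and there is no ∂_3, so H_2 ≅ 0.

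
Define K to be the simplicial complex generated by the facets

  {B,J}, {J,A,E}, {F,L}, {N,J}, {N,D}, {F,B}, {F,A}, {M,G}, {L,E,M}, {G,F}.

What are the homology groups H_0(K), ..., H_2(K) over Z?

H_0 ≅ Z,  H_1 ≅ Z^3,  H_2 = 0.

Order the vertices as A < B < D < E < F < G < J < L < M < N. Listing each simplex with vertices in this order, K has dimension 2 with simplices:

  0-simplices (10): A, B, D, E, F, G, J, L, M, N
  1-simplices (14): AE, AF, AJ, BF, BJ, DN, EJ, EL, EM, FG, FL, GM, JN, LM
  2-simplices (2): AEJ, ELM

Hence C_0 ≅ Z^10, C_1 ≅ Z^14, C_2 ≅ Z^2.

∂_1: C_1 → C_0 maps an edge to its endpoints' difference, ∂[p,q] = q − p. For instance
  ∂AJ = J − A.
This gives a 10×14 integer matrix of rank 9; reducing to Smith normal form yields diagonal entries (1,1,1,1,1,1,1,1,1).

∂_2: C_2 → C_1 sends each 2-simplex [p,q,r] to [q,r] − [p,r] + [p,q]. For instance
  ∂AEJ = EJ − AJ + AE,
  ∂ELM = LM − EM + EL.
The 14×2 boundary matrix has rank 2 and Smith normal form diag(1,1).

Now H_k = ker ∂_k / im ∂_{k+1}, so:

  H_0: rank C_0 − rank ∂_1 = 10 − 9 = 1, and the invariant factors of ∂_1 are all 1, so H_0 = Z.
  H_1: rank ker ∂_1 − rank ∂_2 = (14 − 9) − 2 = 3, and the invariant factors of ∂_2 are all 1, so H_1 = Z^3.
  H_2: rank ker ∂_2 − rank ∂_3 = (2 − 2) − 0 = 0, and there is no ∂_3, so H_2 = 0.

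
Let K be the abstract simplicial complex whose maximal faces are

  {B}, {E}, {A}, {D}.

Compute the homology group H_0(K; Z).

Take the total order A < B < D < E on the vertex set. Then K (dimension 0) consists of the simplices:

  0-simplices (4): A, B, D, E

so the chain groups are C_0 ≅ Z^4.

Now H_k = ker ∂_k / im ∂_{k+1}, so:

  H_0: rank C_0 − rank ∂_1 = 4 − 0 = 4, and there is no ∂_1, so H_0 = Z^4.

H_0 ≅ Z^4.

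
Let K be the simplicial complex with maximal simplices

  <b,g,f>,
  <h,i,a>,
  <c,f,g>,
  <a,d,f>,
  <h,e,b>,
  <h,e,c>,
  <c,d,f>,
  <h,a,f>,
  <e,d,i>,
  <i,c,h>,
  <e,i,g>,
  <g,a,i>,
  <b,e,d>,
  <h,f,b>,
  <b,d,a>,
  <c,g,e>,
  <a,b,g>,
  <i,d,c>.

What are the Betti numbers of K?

Order the vertices as a < b < c < d < e < f < g < h < i. Listing each simplex with vertices in this order, K has dimension 2 with simplices:

  0-simplices (9): a, b, c, d, e, f, g, h, i
  1-simplices (27): ab, ad, af, ag, ah, ai, bd, be, bf, bg, bh, cd, ce, cf, cg, ch, ci, de, df, di, eg, eh, ei, fg, fh, gi, hi
  2-simplices (18): abd, abg, adf, afh, agi, ahi, bde, beh, bfg, bfh, cdf, cdi, ceg, ceh, cfg, chi, dei, egi

so the chain groups are C_0 ≅ Z^9, C_1 ≅ Z^27, C_2 ≅ Z^18.

∂_1: C_1 → C_0 maps an edge to its endpoints' difference, ∂[p,q] = q − p. For instance
  ∂eh = h − e.
This gives a 9×27 integer matrix of rank 8; reducing to Smith normal form yields diagonal entries (1,1,1,1,1,1,1,1).

The boundary map ∂_2: C_2 → C_1 maps a triangle to the signed sum of its edges. For instance
  ∂ceg = eg − cg + ce,
  ∂ceh = eh − ch + ce.
The resulting 27×18 matrix has rank 18, and its Smith normal form has invariant factors (1,1,1,1,1,1,1,1,1,1,1,1,1,1,1,1,1,2).

Now H_k = ker ∂_k / im ∂_{k+1}, so:

  H_0: rank C_0 − rank ∂_1 = 9 − 8 = 1, and the invariant factors of ∂_1 are all 1, so H_0 ≅ Z.
  H_1: rank ker ∂_1 − rank ∂_2 = (27 − 8) − 18 = 1, and ∂_2 has invariant factor 2 > 1, so H_1 ≅ Z ⊕ Z/2Z.
  H_2: rank ker ∂_2 − rank ∂_3 = (18 − 18) − 0 = 0, and there is no ∂_3, so H_2 ≅ 0.

As a check, the Euler characteristic is 9 − 27 + 18 = 0, which agrees with 1 − 1 + 0 = 0.

Hence the Betti numbers are b_0 = 1, b_1 = 1, b_2 = 0.

b_0 = 1, b_1 = 1, b_2 = 0.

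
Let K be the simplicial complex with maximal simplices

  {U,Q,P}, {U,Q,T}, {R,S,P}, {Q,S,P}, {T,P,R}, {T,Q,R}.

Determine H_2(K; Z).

H_2 = 0.

Order the vertices as P < Q < R < S < T < U. Listing each simplex with vertices in this order, K has dimension 2 with simplices:

  0-simplices (6): P, Q, R, S, T, U
  1-simplices (12): PQ, PR, PS, PT, PU, QR, QS, QT, QU, RS, RT, TU
  2-simplices (6): PQS, PQU, PRS, PRT, QRT, QTU

so the chain groups are C_0 ≅ Z^6, C_1 ≅ Z^12, C_2 ≅ Z^6.

Boundary ∂_1: C_1 → C_0 maps an edge to its endpoints' difference, ∂[p,q] = q − p. For instance
  ∂PS = S − P.
As a 6×12 matrix over Z this has rank 5, with invariant factors (1,1,1,1,1).

The boundary map ∂_2: C_2 → C_1 acts by ∂[p,q,r] = [q,r] − [p,r] + [p,q]. For instance
  ∂PRS = RS − PS + PR,
  ∂QTU = TU − QU + QT.
As a 12×6 matrix over Z this has rank 6, with invariant factors (1,1,1,1,1,1).

Reading off H_k = ker ∂_k / im ∂_{k+1}:

  H_2: rank ker ∂_2 − rank ∂_3 = (6 − 6) − 0 = 0, and there is no ∂_3, so H_2 ≅ 0.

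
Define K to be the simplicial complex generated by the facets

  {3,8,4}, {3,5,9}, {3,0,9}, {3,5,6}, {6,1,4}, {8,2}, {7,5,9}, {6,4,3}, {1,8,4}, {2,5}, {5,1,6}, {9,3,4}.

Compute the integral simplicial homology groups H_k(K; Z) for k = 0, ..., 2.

Order the vertices as 0 < 1 < 2 < 3 < 4 < 5 < 6 < 7 < 8 < 9. Listing each simplex with vertices in this order, K has dimension 2 with simplices:

  0-simplices (10): [0], [1], [2], [3], [4], [5], [6], [7], [8], [9]
  1-simplices (20): [0,3], [0,9], [1,4], [1,5], [1,6], [1,8], [2,5], [2,8], [3,4], [3,5], [3,6], [3,8], [3,9], [4,6], [4,8], [4,9], [5,6], [5,7], [5,9], [7,9]
  2-simplices (10): [0,3,9], [1,4,6], [1,4,8], [1,5,6], [3,4,6], [3,4,8], [3,4,9], [3,5,6], [3,5,9], [5,7,9]

Hence C_0 ≅ Z^10, C_1 ≅ Z^20, C_2 ≅ Z^10.

The boundary map ∂_1: C_1 → C_0 sends each edge [p,q] (with p < q) to q − p.
The resulting 10×20 matrix has rank 9, and its Smith normal form has invariant factors (1,1,1,1,1,1,1,1,1).

Boundary ∂_2: C_2 → C_1 sends each 2-simplex [p,q,r] to [q,r] − [p,r] + [p,q]. For instance
  ∂[3,4,6] = [4,6] − [3,6] + [3,4],
  ∂[1,5,6] = [5,6] − [1,6] + [1,5].
As a 20×10 matrix over Z this has rank 10, with invariant factors (1,1,1,1,1,1,1,1,1,1).

Computing H_k = (kernel of ∂_k) / (image of ∂_{k+1}):

  H_0: rank C_0 − rank ∂_1 = 10 − 9 = 1, and the invariant factors of ∂_1 are all 1, so H_0 = Z.
  H_1: rank ker ∂_1 − rank ∂_2 = (20 − 9) − 10 = 1, and the invariant factors of ∂_2 are all 1, so H_1 = Z.
  H_2: rank ker ∂_2 − rank ∂_3 = (10 − 10) − 0 = 0, and there is no ∂_3, so H_2 = 0.

H_0 ≅ Z,  H_1 ≅ Z,  H_2 = 0.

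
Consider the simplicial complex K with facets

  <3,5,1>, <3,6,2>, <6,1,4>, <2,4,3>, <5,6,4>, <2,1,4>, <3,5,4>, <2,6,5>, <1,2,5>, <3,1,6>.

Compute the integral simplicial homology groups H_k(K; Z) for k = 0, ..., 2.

K has 6 vertices, 15 edges, 10 triangles.
rank ∂_0 = 0, rank ∂_1 = 5 ⇒ b_0 = 6 − 0 − 5 = 1; all invariant factors of ∂_1 are 1 so no torsion. So H_0 ≅ Z.
rank ∂_1 = 5, rank ∂_2 = 10 ⇒ b_1 = 15 − 5 − 10 = 0; ∂_2 has invariant factor(s) [2] giving torsion. So H_1 ≅ Z/2.
rank ∂_2 = 10, rank ∂_3 = 0 ⇒ b_2 = 10 − 10 − 0 = 0. So H_2 ≅ 0.

H_0 = Z,  H_1 = Z/2,  H_2 = 0.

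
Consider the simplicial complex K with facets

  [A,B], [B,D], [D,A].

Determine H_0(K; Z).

We work with the vertex ordering A < B < D. The simplices of K, each written with vertices in increasing order, are:

  0-simplices (3): A, B, D
  1-simplices (3): AB, AD, BD

giving chain groups C_0 ≅ Z^3, C_1 ≅ Z^3.

Boundary ∂_1: C_1 → C_0 sends each edge [p,q] (with p < q) to q − p.
This gives a 3×3 integer matrix of rank 2; reducing to Smith normal form yields diagonal entries (1,1).

From H_k ≅ ker(∂_k) / im(∂_{k+1}) we obtain:

  H_0: rank C_0 − rank ∂_1 = 3 − 2 = 1, and the invariant factors of ∂_1 are all 1, so H_0 ≅ Z.

H_0 ≅ Z.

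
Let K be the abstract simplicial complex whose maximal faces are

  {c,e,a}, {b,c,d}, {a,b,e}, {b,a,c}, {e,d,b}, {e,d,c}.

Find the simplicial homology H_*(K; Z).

H_0 ≅ Z,  H_1 = 0,  H_2 ≅ Z.

Order the vertices as a < b < c < d < e. Listing each simplex with vertices in this order, K has dimension 2 with simplices:

  0-simplices (5): a, b, c, d, e
  1-simplices (9): ab, ac, ae, bc, bd, be, cd, ce, de
  2-simplices (6): abc, abe, ace, bcd, bde, cde

Hence C_0 ≅ Z^5, C_1 ≅ Z^9, C_2 ≅ Z^6.

The boundary map ∂_1: C_1 → C_0 is given by ∂[p,q] = [q] − [p].
The 5×9 boundary matrix has rank 4 and Smith normal form diag(1,1,1,1).

∂_2: C_2 → C_1 acts by ∂[p,q,r] = [q,r] − [p,r] + [p,q]. For instance
  ∂bde = de − be + bd,
  ∂cde = de − ce + cd.
The resulting 9×6 matrix has rank 5, and its Smith normal form has invariant factors (1,1,1,1,1).

Computing H_k = (kernel of ∂_k) / (image of ∂_{k+1}):

  H_0: rank C_0 − rank ∂_1 = 5 − 4 = 1, and the invariant factors of ∂_1 are all 1, so H_0 ≅ Z.
  H_1: rank ker ∂_1 − rank ∂_2 = (9 − 4) − 5 = 0, and the invariant factors of ∂_2 are all 1, so H_1 ≅ 0.
  H_2: rank ker ∂_2 − rank ∂_3 = (6 − 5) − 0 = 1, and there is no ∂_3, so H_2 ≅ Z.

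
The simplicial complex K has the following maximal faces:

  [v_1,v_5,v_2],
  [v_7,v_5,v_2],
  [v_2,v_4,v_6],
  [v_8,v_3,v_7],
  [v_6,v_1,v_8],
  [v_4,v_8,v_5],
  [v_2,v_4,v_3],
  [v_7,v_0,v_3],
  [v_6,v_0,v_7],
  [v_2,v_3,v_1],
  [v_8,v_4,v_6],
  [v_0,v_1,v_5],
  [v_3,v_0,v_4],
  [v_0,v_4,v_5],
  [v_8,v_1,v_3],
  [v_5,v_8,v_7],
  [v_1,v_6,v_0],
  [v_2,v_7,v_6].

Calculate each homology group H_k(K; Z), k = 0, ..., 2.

We work with the vertex ordering v_0 < v_1 < v_2 < v_3 < v_4 < v_5 < v_6 < v_7 < v_8. The simplices of K, each written with vertices in increasing order, are:

  0-simplices (9): [v_0], [v_1], [v_2], [v_3], [v_4], [v_5], [v_6], [v_7], [v_8]
  1-simplices (27): (27 of them)
  2-simplices (18): (18 of them)

giving chain groups C_0 ≅ Z^9, C_1 ≅ Z^27, C_2 ≅ Z^18.

The boundary map ∂_1: C_1 → C_0 sends each edge [p,q] (with p < q) to q − p. For instance
  ∂[v_2,v_4] = [v_4] − [v_2].
This gives a 9×27 integer matrix of rank 8; reducing to Smith normal form yields diagonal entries (1,1,1,1,1,1,1,1).

∂_2: C_2 → C_1 acts by ∂[p,q,r] = [q,r] − [p,r] + [p,q]. For instance
  ∂[v_2,v_5,v_7] = [v_5,v_7] − [v_2,v_7] + [v_2,v_5],
  ∂[v_2,v_6,v_7] = [v_6,v_7] − [v_2,v_7] + [v_2,v_6].
The resulting 27×18 matrix has rank 17, and its Smith normal form has invariant factors (1,1,1,1,1,1,1,1,1,1,1,1,1,1,1,1,1).

Now H_k = ker ∂_k / im ∂_{k+1}, so:

  H_0: rank C_0 − rank ∂_1 = 9 − 8 = 1, and the invariant factors of ∂_1 are all 1, so H_0 ≅ Z.
  H_1: rank ker ∂_1 − rank ∂_2 = (27 − 8) − 17 = 2, and the invariant factors of ∂_2 are all 1, so H_1 ≅ Z^2.
  H_2: rank ker ∂_2 − rank ∂_3 = (18 − 17) − 0 = 1, and there is no ∂_3, so H_2 ≅ Z.

As a check, the Euler characteristic is 9 − 27 + 18 = 0, which agrees with 1 − 2 + 1 = 0.

H_0 = Z,  H_1 = Z^2,  H_2 = Z.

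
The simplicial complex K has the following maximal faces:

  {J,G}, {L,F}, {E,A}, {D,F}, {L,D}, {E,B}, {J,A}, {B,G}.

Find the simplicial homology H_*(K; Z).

K has 8 vertices, 8 edges.
rank ∂_0 = 0, rank ∂_1 = 6 ⇒ b_0 = 8 − 0 − 6 = 2; all invariant factors of ∂_1 are 1 so no torsion. So H_0 ≅ Z^2.
rank ∂_1 = 6, rank ∂_2 = 0 ⇒ b_1 = 8 − 6 − 0 = 2. So H_1 ≅ Z^2.

H_0 = Z^2,  H_1 = Z^2.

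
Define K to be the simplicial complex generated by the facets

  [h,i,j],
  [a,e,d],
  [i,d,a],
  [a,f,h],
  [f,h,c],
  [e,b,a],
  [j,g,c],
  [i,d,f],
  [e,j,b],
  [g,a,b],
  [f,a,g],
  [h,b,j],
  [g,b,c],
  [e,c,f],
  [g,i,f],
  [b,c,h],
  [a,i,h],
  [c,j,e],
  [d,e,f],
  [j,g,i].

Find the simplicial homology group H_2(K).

H_2 = 0.

Take the total order a < b < c < d < e < f < g < h < i < j on the vertex set. Then K (dimension 2) consists of the simplices:

  0-simplices (10): a, b, c, d, e, f, g, h, i, j
  1-simplices (30): ab, ad, ae, af, ag, ah, ai, bc, be, bg, bh, bj, ce, cf, cg, ch, cj, de, df, di, ef, ej, fg, fh, fi, gi, gj, hi, hj, ij
  2-simplices (20): abe, abg, ade, adi, afg, afh, ahi, bcg, bch, bej, bhj, cef, cej, cfh, cgj, def, dfi, fgi, gij, hij

so the chain groups are C_0 ≅ Z^10, C_1 ≅ Z^30, C_2 ≅ Z^20.

The boundary map ∂_1: C_1 → C_0 sends each edge [p,q] (with p < q) to q − p. For instance
  ∂ai = i − a.
The 10×30 boundary matrix has rank 9 and Smith normal form diag(1,1,1,1,1,1,1,1,1).

Boundary ∂_2: C_2 → C_1 maps a triangle to the signed sum of its edges. For instance
  ∂cej = ej − cj + ce,
  ∂adi = di − ai + ad.
The resulting 30×20 matrix has rank 20, and its Smith normal form has invariant factors (1,1,1,1,1,1,1,1,1,1,1,1,1,1,1,1,1,1,1,2).

From H_k ≅ ker(∂_k) / im(∂_{k+1}) we obtain:

  H_2: rank ker ∂_2 − rank ∂_3 = (20 − 20) − 0 = 0, and there is no ∂_3, so H_2 ≅ 0.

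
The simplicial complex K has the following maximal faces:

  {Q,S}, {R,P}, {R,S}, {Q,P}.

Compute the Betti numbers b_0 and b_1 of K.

K has 4 vertices, 4 edges.
rank ∂_0 = 0, rank ∂_1 = 3 ⇒ b_0 = 4 − 0 − 3 = 1; all invariant factors of ∂_1 are 1 so no torsion. So H_0 ≅ Z.
rank ∂_1 = 3, rank ∂_2 = 0 ⇒ b_1 = 4 − 3 − 0 = 1. So H_1 ≅ Z.

b_0 = 1, b_1 = 1.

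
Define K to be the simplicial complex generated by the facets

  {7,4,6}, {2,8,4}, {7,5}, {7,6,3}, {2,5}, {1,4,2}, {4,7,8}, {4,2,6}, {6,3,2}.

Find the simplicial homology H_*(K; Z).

K has 8 vertices, 15 edges, 7 triangles.
rank ∂_0 = 0, rank ∂_1 = 7 ⇒ b_0 = 8 − 0 − 7 = 1; all invariant factors of ∂_1 are 1 so no torsion. So H_0 ≅ Z.
rank ∂_1 = 7, rank ∂_2 = 7 ⇒ b_1 = 15 − 7 − 7 = 1; all invariant factors of ∂_2 are 1 so no torsion. So H_1 ≅ Z.
rank ∂_2 = 7, rank ∂_3 = 0 ⇒ b_2 = 7 − 7 − 0 = 0. So H_2 ≅ 0.

H_0 = Z,  H_1 = Z,  H_2 = 0.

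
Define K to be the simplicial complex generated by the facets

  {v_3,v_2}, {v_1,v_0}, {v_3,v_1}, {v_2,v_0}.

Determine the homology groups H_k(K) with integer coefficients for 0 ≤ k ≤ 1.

H_0 = Z,  H_1 = Z.

Order the vertices as v_0 < v_1 < v_2 < v_3. Listing each simplex with vertices in this order, K has dimension 1 with simplices:

  0-simplices (4): [v_0], [v_1], [v_2], [v_3]
  1-simplices (4): [v_0,v_1], [v_0,v_2], [v_1,v_3], [v_2,v_3]

Hence C_0 ≅ Z^4, C_1 ≅ Z^4.

Boundary ∂_1: C_1 → C_0 sends each edge [p,q] (with p < q) to q − p.
This gives a 4×4 integer matrix of rank 3; reducing to Smith normal form yields diagonal entries (1,1,1).

Reading off H_k = ker ∂_k / im ∂_{k+1}:

  H_0: rank C_0 − rank ∂_1 = 4 − 3 = 1, and the invariant factors of ∂_1 are all 1, so H_0 = Z.
  H_1: rank ker ∂_1 − rank ∂_2 = (4 − 3) − 0 = 1, and there is no ∂_2, so H_1 = Z.

As a check, the Euler characteristic is 4 − 4 = 0, which agrees with 1 − 1 = 0.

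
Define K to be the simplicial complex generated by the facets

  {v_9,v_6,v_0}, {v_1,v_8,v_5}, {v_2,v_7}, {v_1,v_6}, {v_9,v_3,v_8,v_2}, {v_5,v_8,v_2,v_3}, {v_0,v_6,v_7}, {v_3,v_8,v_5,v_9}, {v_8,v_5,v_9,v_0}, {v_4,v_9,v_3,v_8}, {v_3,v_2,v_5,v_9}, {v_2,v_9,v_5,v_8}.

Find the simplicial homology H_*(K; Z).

Fix the vertex order v_0 < v_1 < v_2 < v_3 < v_4 < v_5 < v_6 < v_7 < v_8 < v_9 and write every simplex with vertices in increasing order. Then dim K = 3 and the simplices of K are:

  0-simplices (10): [v_0], [v_1], [v_2], [v_3], [v_4], [v_5], [v_6], [v_7], [v_8], [v_9]
  1-simplices (24): (24 of them)
  2-simplices (19): (19 of them)
  3-simplices (7): [v_0,v_5,v_8,v_9], [v_2,v_3,v_5,v_8], [v_2,v_3,v_5,v_9], [v_2,v_3,v_8,v_9], [v_2,v_5,v_8,v_9], [v_3,v_4,v_8,v_9], [v_3,v_5,v_8,v_9]

giving chain groups C_0 ≅ Z^10, C_1 ≅ Z^24, C_2 ≅ Z^19, C_3 ≅ Z^7.

∂_1: C_1 → C_0 maps an edge to its endpoints' difference, ∂[p,q] = q − p.
The 10×24 boundary matrix has rank 9 and Smith normal form diag(1,1,1,1,1,1,1,1,1).

The boundary map ∂_2: C_2 → C_1 maps a triangle to the signed sum of its edges. For instance
  ∂[v_3,v_5,v_8] = [v_5,v_8] − [v_3,v_8] + [v_3,v_5],
  ∂[v_0,v_5,v_9] = [v_5,v_9] − [v_0,v_9] + [v_0,v_5].
This gives a 24×19 integer matrix of rank 13; reducing to Smith normal form yields diagonal entries (1,1,1,1,1,1,1,1,1,1,1,1,1).

Boundary ∂_3: C_3 → C_2 sends each 3-simplex σ to the alternating sum Σ_i (−1)^i (σ with its i-th vertex removed). For instance
  ∂[v_2,v_3,v_5,v_9] = [v_3,v_5,v_9] − [v_2,v_5,v_9] + [v_2,v_3,v_9] − [v_2,v_3,v_5],
  ∂[v_3,v_5,v_8,v_9] = [v_5,v_8,v_9] − [v_3,v_8,v_9] + [v_3,v_5,v_9] − [v_3,v_5,v_8].
This gives a 19×7 integer matrix of rank 6; reducing to Smith normal form yields diagonal entries (1,1,1,1,1,1).

Computing H_k = (kernel of ∂_k) / (image of ∂_{k+1}):

  H_0: rank C_0 − rank ∂_1 = 10 − 9 = 1, and the invariant factors of ∂_1 are all 1, so H_0 = Z.
  H_1: rank ker ∂_1 − rank ∂_2 = (24 − 9) − 13 = 2, and the invariant factors of ∂_2 are all 1, so H_1 = Z^2.
  H_2: rank ker ∂_2 − rank ∂_3 = (19 − 13) − 6 = 0, and the invariant factors of ∂_3 are all 1, so H_2 = 0.
  H_3: rank ker ∂_3 − rank ∂_4 = (7 − 6) − 0 = 1, and there is no ∂_4, so H_3 = Z.

As a check, the Euler characteristic is 10 − 24 + 19 − 7 = -2, which agrees with 1 − 2 + 0 − 1 = -2.

H_0 = Z,  H_1 = Z^2,  H_2 = 0,  H_3 = Z.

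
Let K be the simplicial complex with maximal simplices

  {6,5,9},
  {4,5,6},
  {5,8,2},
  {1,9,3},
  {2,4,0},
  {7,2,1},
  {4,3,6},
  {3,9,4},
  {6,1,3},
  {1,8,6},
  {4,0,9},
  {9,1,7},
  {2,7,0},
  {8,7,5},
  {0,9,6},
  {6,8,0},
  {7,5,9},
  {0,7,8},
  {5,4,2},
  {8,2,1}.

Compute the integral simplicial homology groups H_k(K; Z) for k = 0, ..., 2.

H_0 ≅ Z,  H_1 ≅ Z ⊕ Z/2,  H_2 = 0.

Fix the vertex order 0 < 1 < 2 < 3 < 4 < 5 < 6 < 7 < 8 < 9 and write every simplex with vertices in increasing order. Then dim K = 2 and the simplices of K are:

  0-simplices (10): [0], [1], [2], [3], [4], [5], [6], [7], [8], [9]
  1-simplices (30): (30 of them)
  2-simplices (20): (20 of them)

giving chain groups C_0 ≅ Z^10, C_1 ≅ Z^30, C_2 ≅ Z^20.

The boundary map ∂_1: C_1 → C_0 maps an edge to its endpoints' difference, ∂[p,q] = q − p. For instance
  ∂[0,9] = [9] − [0].
The 10×30 boundary matrix has rank 9 and Smith normal form diag(1,1,1,1,1,1,1,1,1).

The boundary map ∂_2: C_2 → C_1 sends each 2-simplex [p,q,r] to [q,r] − [p,r] + [p,q]. For instance
  ∂[4,5,6] = [5,6] − [4,6] + [4,5],
  ∂[3,4,6] = [4,6] − [3,6] + [3,4].
The resulting 30×20 matrix has rank 20, and its Smith normal form has invariant factors (1,1,1,1,1,1,1,1,1,1,1,1,1,1,1,1,1,1,1,2).

Computing H_k = (kernel of ∂_k) / (image of ∂_{k+1}):

  H_0: rank C_0 − rank ∂_1 = 10 − 9 = 1, and the invariant factors of ∂_1 are all 1, so H_0 = Z.
  H_1: rank ker ∂_1 − rank ∂_2 = (30 − 9) − 20 = 1, and ∂_2 has invariant factor 2 > 1, so H_1 = Z ⊕ Z/2.
  H_2: rank ker ∂_2 − rank ∂_3 = (20 − 20) − 0 = 0, and there is no ∂_3, so H_2 = 0.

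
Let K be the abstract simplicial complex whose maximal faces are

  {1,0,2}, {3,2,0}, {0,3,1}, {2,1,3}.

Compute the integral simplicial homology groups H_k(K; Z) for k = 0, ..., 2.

Fix the vertex order 0 < 1 < 2 < 3 and write every simplex with vertices in increasing order. Then dim K = 2 and the simplices of K are:

  0-simplices (4): [0], [1], [2], [3]
  1-simplices (6): [0,1], [0,2], [0,3], [1,2], [1,3], [2,3]
  2-simplices (4): [0,1,2], [0,1,3], [0,2,3], [1,2,3]

so the chain groups are C_0 ≅ Z^4, C_1 ≅ Z^6, C_2 ≅ Z^4.

∂_1: C_1 → C_0 maps an edge to its endpoints' difference, ∂[p,q] = q − p. For instance
  ∂[2,3] = [3] − [2].
The 4×6 boundary matrix has rank 3 and Smith normal form diag(1,1,1).

The boundary map ∂_2: C_2 → C_1 maps a triangle to the signed sum of its edges. For instance
  ∂[1,2,3] = [2,3] − [1,3] + [1,2],
  ∂[0,2,3] = [2,3] − [0,3] + [0,2].
This gives a 6×4 integer matrix of rank 3; reducing to Smith normal form yields diagonal entries (1,1,1).

From H_k ≅ ker(∂_k) / im(∂_{k+1}) we obtain:

  H_0: rank C_0 − rank ∂_1 = 4 − 3 = 1, and the invariant factors of ∂_1 are all 1, so H_0 = Z.
  H_1: rank ker ∂_1 − rank ∂_2 = (6 − 3) − 3 = 0, and the invariant factors of ∂_2 are all 1, so H_1 = 0.
  H_2: rank ker ∂_2 − rank ∂_3 = (4 − 3) − 0 = 1, and there is no ∂_3, so H_2 = Z.

(K is a triangulation of the 2-sphere S^2.)

H_0 = Z,  H_1 = 0,  H_2 = Z.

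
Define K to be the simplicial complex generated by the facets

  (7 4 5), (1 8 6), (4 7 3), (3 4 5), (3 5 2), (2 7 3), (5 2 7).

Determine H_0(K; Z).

H_0 ≅ Z^2.

Order the vertices as 1 < 2 < 3 < 4 < 5 < 6 < 7 < 8. Listing each simplex with vertices in this order, K has dimension 2 with simplices:

  0-simplices (8): [1], [2], [3], [4], [5], [6], [7], [8]
  1-simplices (12): [1,6], [1,8], [2,3], [2,5], [2,7], [3,4], [3,5], [3,7], [4,5], [4,7], [5,7], [6,8]
  2-simplices (7): [1,6,8], [2,3,5], [2,3,7], [2,5,7], [3,4,5], [3,4,7], [4,5,7]

so the chain groups are C_0 ≅ Z^8, C_1 ≅ Z^12, C_2 ≅ Z^7.

The boundary map ∂_1: C_1 → C_0 maps an edge to its endpoints' difference, ∂[p,q] = q − p. For instance
  ∂[2,3] = [3] − [2].
This gives a 8×12 integer matrix of rank 6; reducing to Smith normal form yields diagonal entries (1,1,1,1,1,1).

∂_2: C_2 → C_1 sends each 2-simplex [p,q,r] to [q,r] − [p,r] + [p,q]. For instance
  ∂[2,5,7] = [5,7] − [2,7] + [2,5],
  ∂[3,4,7] = [4,7] − [3,7] + [3,4].
The resulting 12×7 matrix has rank 6, and its Smith normal form has invariant factors (1,1,1,1,1,1).

Now H_k = ker ∂_k / im ∂_{k+1}, so:

  H_0: rank C_0 − rank ∂_1 = 8 − 6 = 2, and the invariant factors of ∂_1 are all 1, so H_0 ≅ Z^2.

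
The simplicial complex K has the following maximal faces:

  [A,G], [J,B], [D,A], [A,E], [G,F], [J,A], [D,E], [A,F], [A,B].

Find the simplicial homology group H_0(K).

Fix the vertex order A < B < D < E < F < G < J and write every simplex with vertices in increasing order. Then dim K = 1 and the simplices of K are:

  0-simplices (7): A, B, D, E, F, G, J
  1-simplices (9): AB, AD, AE, AF, AG, AJ, BJ, DE, FG

so the chain groups are C_0 ≅ Z^7, C_1 ≅ Z^9.

Boundary ∂_1: C_1 → C_0 maps an edge to its endpoints' difference, ∂[p,q] = q − p. For instance
  ∂AB = B − A.
The 7×9 boundary matrix has rank 6 and Smith normal form diag(1,1,1,1,1,1).

Computing H_k = (kernel of ∂_k) / (image of ∂_{k+1}):

  H_0: rank C_0 − rank ∂_1 = 7 − 6 = 1, and the invariant factors of ∂_1 are all 1, so H_0 = Z.

(K is a triangulation of a wedge of 3 circles.)

H_0 ≅ Z.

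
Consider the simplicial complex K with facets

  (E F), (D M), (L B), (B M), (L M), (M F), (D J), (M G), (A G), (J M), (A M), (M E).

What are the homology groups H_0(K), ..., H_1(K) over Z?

Take the total order A < B < D < E < F < G < J < L < M on the vertex set. Then K (dimension 1) consists of the simplices:

  0-simplices (9): A, B, D, E, F, G, J, L, M
  1-simplices (12): AG, AM, BL, BM, DJ, DM, EF, EM, FM, GM, JM, LM

giving chain groups C_0 ≅ Z^9, C_1 ≅ Z^12.

The boundary map ∂_1: C_1 → C_0 maps an edge to its endpoints' difference, ∂[p,q] = q − p. For instance
  ∂GM = M − G.
As a 9×12 matrix over Z this has rank 8, with invariant factors (1,1,1,1,1,1,1,1).

Now H_k = ker ∂_k / im ∂_{k+1}, so:

  H_0: rank C_0 − rank ∂_1 = 9 − 8 = 1, and the invariant factors of ∂_1 are all 1, so H_0 ≅ Z.
  H_1: rank ker ∂_1 − rank ∂_2 = (12 − 8) − 0 = 4, and there is no ∂_2, so H_1 ≅ Z^4.

As a check, the Euler characteristic is 9 − 12 = -3, which agrees with 1 − 4 = -3.

H_0 ≅ Z,  H_1 ≅ Z^4.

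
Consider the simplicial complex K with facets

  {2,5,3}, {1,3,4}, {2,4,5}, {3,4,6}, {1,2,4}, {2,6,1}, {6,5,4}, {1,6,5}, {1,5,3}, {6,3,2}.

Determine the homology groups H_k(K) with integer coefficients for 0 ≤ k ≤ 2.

Take the total order 1 < 2 < 3 < 4 < 5 < 6 on the vertex set. Then K (dimension 2) consists of the simplices:

  0-simplices (6): [1], [2], [3], [4], [5], [6]
  1-simplices (15): [1,2], [1,3], [1,4], [1,5], [1,6], [2,3], [2,4], [2,5], [2,6], [3,4], [3,5], [3,6], [4,5], [4,6], [5,6]
  2-simplices (10): [1,2,4], [1,2,6], [1,3,4], [1,3,5], [1,5,6], [2,3,5], [2,3,6], [2,4,5], [3,4,6], [4,5,6]

Hence C_0 ≅ Z^6, C_1 ≅ Z^15, C_2 ≅ Z^10.

∂_1: C_1 → C_0 maps an edge to its endpoints' difference, ∂[p,q] = q − p.
This gives a 6×15 integer matrix of rank 5; reducing to Smith normal form yields diagonal entries (1,1,1,1,1).

The boundary map ∂_2: C_2 → C_1 sends each 2-simplex [p,q,r] to [q,r] − [p,r] + [p,q]. For instance
  ∂[2,4,5] = [4,5] − [2,5] + [2,4],
  ∂[2,3,5] = [3,5] − [2,5] + [2,3].
The 15×10 boundary matrix has rank 10 and Smith normal form diag(1,1,1,1,1,1,1,1,1,2).

Reading off H_k = ker ∂_k / im ∂_{k+1}:

  H_0: rank C_0 − rank ∂_1 = 6 − 5 = 1, and the invariant factors of ∂_1 are all 1, so H_0 = Z.
  H_1: rank ker ∂_1 − rank ∂_2 = (15 − 5) − 10 = 0, and ∂_2 has invariant factor 2 > 1, so H_1 = Z/2.
  H_2: rank ker ∂_2 − rank ∂_3 = (10 − 10) − 0 = 0, and there is no ∂_3, so H_2 = 0.

As a check, the Euler characteristic is 6 − 15 + 10 = 1, which agrees with 1 − 0 + 0 = 1.

H_0 = Z,  H_1 = Z/2,  H_2 = 0.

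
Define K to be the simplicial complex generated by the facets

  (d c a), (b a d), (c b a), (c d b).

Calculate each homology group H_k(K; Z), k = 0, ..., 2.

Fix the vertex order a < b < c < d and write every simplex with vertices in increasing order. Then dim K = 2 and the simplices of K are:

  0-simplices (4): a, b, c, d
  1-simplices (6): ab, ac, ad, bc, bd, cd
  2-simplices (4): abc, abd, acd, bcd

so the chain groups are C_0 ≅ Z^4, C_1 ≅ Z^6, C_2 ≅ Z^4.

The boundary map ∂_1: C_1 → C_0 is given by ∂[p,q] = [q] − [p].
The 4×6 boundary matrix has rank 3 and Smith normal form diag(1,1,1).

Boundary ∂_2: C_2 → C_1 maps a triangle to the signed sum of its edges. For instance
  ∂abd = bd − ad + ab,
  ∂abc = bc − ac + ab.
This gives a 6×4 integer matrix of rank 3; reducing to Smith normal form yields diagonal entries (1,1,1).

Computing H_k = (kernel of ∂_k) / (image of ∂_{k+1}):

  H_0: rank C_0 − rank ∂_1 = 4 − 3 = 1, and the invariant factors of ∂_1 are all 1, so H_0 ≅ Z.
  H_1: rank ker ∂_1 − rank ∂_2 = (6 − 3) − 3 = 0, and the invariant factors of ∂_2 are all 1, so H_1 ≅ 0.
  H_2: rank ker ∂_2 − rank ∂_3 = (4 − 3) − 0 = 1, and there is no ∂_3, so H_2 ≅ Z.

H_0 = Z,  H_1 = 0,  H_2 = Z.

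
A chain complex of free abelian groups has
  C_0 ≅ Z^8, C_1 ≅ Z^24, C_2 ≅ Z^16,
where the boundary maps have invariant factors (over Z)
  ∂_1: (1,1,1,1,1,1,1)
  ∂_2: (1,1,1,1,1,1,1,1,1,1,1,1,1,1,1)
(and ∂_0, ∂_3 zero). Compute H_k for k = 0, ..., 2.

H_0: b_0 = 8 − 0 − 7 = 1; torsion from ∂_1 factors > 1: none. So H_0 = Z.
H_1: b_1 = 24 − 7 − 15 = 2; torsion from ∂_2 factors > 1: none. So H_1 = Z^2.
H_2: b_2 = 16 − 15 − 0 = 1; torsion from ∂_3 factors > 1: none. So H_2 = Z.

H_0 = Z,  H_1 = Z^2,  H_2 = Z.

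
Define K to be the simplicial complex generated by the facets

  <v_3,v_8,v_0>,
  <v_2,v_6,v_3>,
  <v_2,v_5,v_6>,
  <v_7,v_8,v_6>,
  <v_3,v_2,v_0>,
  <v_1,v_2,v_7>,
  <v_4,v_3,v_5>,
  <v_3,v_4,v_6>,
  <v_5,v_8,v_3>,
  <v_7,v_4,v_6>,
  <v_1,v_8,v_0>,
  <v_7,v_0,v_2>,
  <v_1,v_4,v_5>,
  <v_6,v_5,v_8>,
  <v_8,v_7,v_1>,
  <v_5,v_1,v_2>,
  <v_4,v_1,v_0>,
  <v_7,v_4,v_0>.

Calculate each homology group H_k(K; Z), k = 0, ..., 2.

H_0 ≅ Z,  H_1 ≅ Z ⊕ Z_2,  H_2 = 0.

Fix the vertex order v_0 < v_1 < v_2 < v_3 < v_4 < v_5 < v_6 < v_7 < v_8 and write every simplex with vertices in increasing order. Then dim K = 2 and the simplices of K are:

  0-simplices (9): [v_0], [v_1], [v_2], [v_3], [v_4], [v_5], [v_6], [v_7], [v_8]
  1-simplices (27): (27 of them)
  2-simplices (18): (18 of them)

giving chain groups C_0 ≅ Z^9, C_1 ≅ Z^27, C_2 ≅ Z^18.

Boundary ∂_1: C_1 → C_0 sends each edge [p,q] (with p < q) to q − p.
As a 9×27 matrix over Z this has rank 8, with invariant factors (1,1,1,1,1,1,1,1).

Boundary ∂_2: C_2 → C_1 sends each 2-simplex [p,q,r] to [q,r] − [p,r] + [p,q]. For instance
  ∂[v_6,v_7,v_8] = [v_7,v_8] − [v_6,v_8] + [v_6,v_7],
  ∂[v_0,v_2,v_3] = [v_2,v_3] − [v_0,v_3] + [v_0,v_2].
The 27×18 boundary matrix has rank 18 and Smith normal form diag(1,1,1,1,1,1,1,1,1,1,1,1,1,1,1,1,1,2).

Reading off H_k = ker ∂_k / im ∂_{k+1}:

  H_0: rank C_0 − rank ∂_1 = 9 − 8 = 1, and the invariant factors of ∂_1 are all 1, so H_0 ≅ Z.
  H_1: rank ker ∂_1 − rank ∂_2 = (27 − 8) − 18 = 1, and ∂_2 has invariant factor 2 > 1, so H_1 ≅ Z ⊕ Z_2.
  H_2: rank ker ∂_2 − rank ∂_3 = (18 − 18) − 0 = 0, and there is no ∂_3, so H_2 ≅ 0.

As a check, the Euler characteristic is 9 − 27 + 18 = 0, which agrees with 1 − 1 + 0 = 0.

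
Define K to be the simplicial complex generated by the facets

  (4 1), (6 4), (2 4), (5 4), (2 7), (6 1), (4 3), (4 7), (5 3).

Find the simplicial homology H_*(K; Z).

H_0 = Z,  H_1 = Z^3.

Order the vertices as 1 < 2 < 3 < 4 < 5 < 6 < 7. Listing each simplex with vertices in this order, K has dimension 1 with simplices:

  0-simplices (7): [1], [2], [3], [4], [5], [6], [7]
  1-simplices (9): [1,4], [1,6], [2,4], [2,7], [3,4], [3,5], [4,5], [4,6], [4,7]

giving chain groups C_0 ≅ Z^7, C_1 ≅ Z^9.

Boundary ∂_1: C_1 → C_0 sends each edge [p,q] (with p < q) to q − p.
This gives a 7×9 integer matrix of rank 6; reducing to Smith normal form yields diagonal entries (1,1,1,1,1,1).

Now H_k = ker ∂_k / im ∂_{k+1}, so:

  H_0: rank C_0 − rank ∂_1 = 7 − 6 = 1, and the invariant factors of ∂_1 are all 1, so H_0 = Z.
  H_1: rank ker ∂_1 − rank ∂_2 = (9 − 6) − 0 = 3, and there is no ∂_2, so H_1 = Z^3.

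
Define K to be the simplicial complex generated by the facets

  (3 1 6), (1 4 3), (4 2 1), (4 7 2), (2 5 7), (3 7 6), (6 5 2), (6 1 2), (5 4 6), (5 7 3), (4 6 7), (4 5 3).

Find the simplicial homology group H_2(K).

H_2 ≅ 0.

Fix the vertex order 1 < 2 < 3 < 4 < 5 < 6 < 7 and write every simplex with vertices in increasing order. Then dim K = 2 and the simplices of K are:

  0-simplices (7): [1], [2], [3], [4], [5], [6], [7]
  1-simplices (18): [1,2], [1,3], [1,4], [1,6], [2,4], [2,5], [2,6], [2,7], [3,4], [3,5], [3,6], [3,7], [4,5], [4,6], [4,7], [5,6], [5,7], [6,7]
  2-simplices (12): [1,2,4], [1,2,6], [1,3,4], [1,3,6], [2,4,7], [2,5,6], [2,5,7], [3,4,5], [3,5,7], [3,6,7], [4,5,6], [4,6,7]

Hence C_0 ≅ Z^7, C_1 ≅ Z^18, C_2 ≅ Z^12.

Boundary ∂_1: C_1 → C_0 is given by ∂[p,q] = [q] − [p]. For instance
  ∂[5,6] = [6] − [5].
This gives a 7×18 integer matrix of rank 6; reducing to Smith normal form yields diagonal entries (1,1,1,1,1,1).

∂_2: C_2 → C_1 sends each 2-simplex [p,q,r] to [q,r] − [p,r] + [p,q]. For instance
  ∂[2,4,7] = [4,7] − [2,7] + [2,4],
  ∂[2,5,6] = [5,6] − [2,6] + [2,5].
The 18×12 boundary matrix has rank 12 and Smith normal form diag(1,1,1,1,1,1,1,1,1,1,1,2).

Now H_k = ker ∂_k / im ∂_{k+1}, so:

  H_2: rank ker ∂_2 − rank ∂_3 = (12 − 12) − 0 = 0, and there is no ∂_3, so H_2 = 0.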